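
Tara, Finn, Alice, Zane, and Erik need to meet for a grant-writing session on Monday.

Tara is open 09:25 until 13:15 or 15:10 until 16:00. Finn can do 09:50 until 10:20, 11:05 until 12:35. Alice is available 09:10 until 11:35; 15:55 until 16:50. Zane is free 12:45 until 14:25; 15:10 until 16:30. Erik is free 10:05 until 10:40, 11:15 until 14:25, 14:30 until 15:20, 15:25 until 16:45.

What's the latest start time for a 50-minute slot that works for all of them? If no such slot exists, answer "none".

none

Tara ∩ Finn: 09:50-10:20, 11:05-12:35.
Tara ∩ Finn ∩ Alice: 09:50-10:20, 11:05-11:35.
Tara ∩ Finn ∩ Alice ∩ Zane: ∅.
Tara ∩ Finn ∩ Alice ∩ Zane ∩ Erik: ∅.
There is no time when everyone is free.
No common window is at least 50 minutes long.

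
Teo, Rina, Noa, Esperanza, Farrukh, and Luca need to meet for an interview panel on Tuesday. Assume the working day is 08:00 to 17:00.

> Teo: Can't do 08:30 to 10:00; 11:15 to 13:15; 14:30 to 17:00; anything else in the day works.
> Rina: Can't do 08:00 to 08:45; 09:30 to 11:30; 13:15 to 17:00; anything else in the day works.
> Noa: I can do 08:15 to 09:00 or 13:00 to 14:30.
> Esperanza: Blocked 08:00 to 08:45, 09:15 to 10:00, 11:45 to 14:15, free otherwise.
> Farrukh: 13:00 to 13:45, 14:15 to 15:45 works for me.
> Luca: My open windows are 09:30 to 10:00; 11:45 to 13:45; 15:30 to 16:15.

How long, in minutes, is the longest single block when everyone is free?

Teo free: 08:00-08:30, 10:00-11:15, 13:15-14:30 (invert busy blocks within the working day).
Rina free: 08:45-09:30, 11:30-13:15 (invert busy blocks within the working day).
Noa free: 08:15-09:00, 13:00-14:30.
Esperanza free: 08:45-09:15, 10:00-11:45, 14:15-17:00 (invert busy blocks within the working day).
Farrukh free: 13:00-13:45, 14:15-15:45.
Luca free: 09:30-10:00, 11:45-13:45, 15:30-16:15.
Teo ∩ Rina: ∅.
Teo ∩ Rina ∩ Noa: ∅.
Teo ∩ Rina ∩ Noa ∩ Esperanza: ∅.
Teo ∩ Rina ∩ Noa ∩ Esperanza ∩ Farrukh: ∅.
Teo ∩ Rina ∩ Noa ∩ Esperanza ∩ Farrukh ∩ Luca: ∅.
There is no time when everyone is free.
No common window exists, so the longest block is 0 minutes.

0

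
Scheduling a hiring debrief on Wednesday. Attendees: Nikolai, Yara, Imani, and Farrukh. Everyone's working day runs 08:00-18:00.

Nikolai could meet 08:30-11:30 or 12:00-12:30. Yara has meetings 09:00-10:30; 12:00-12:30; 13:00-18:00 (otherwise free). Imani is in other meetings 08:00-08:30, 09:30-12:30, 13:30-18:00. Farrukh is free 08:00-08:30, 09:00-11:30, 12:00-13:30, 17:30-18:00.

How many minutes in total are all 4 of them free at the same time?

0

Nikolai free: 08:30-11:30, 12:00-12:30.
Yara free: 08:00-09:00, 10:30-12:00, 12:30-13:00 (invert busy blocks within the working day).
Imani free: 08:30-09:30, 12:30-13:30 (invert busy blocks within the working day).
Farrukh free: 08:00-08:30, 09:00-11:30, 12:00-13:30, 17:30-18:00.
Nikolai ∩ Yara: 08:30-09:00, 10:30-11:30.
Nikolai ∩ Yara ∩ Imani: 08:30-09:00.
Nikolai ∩ Yara ∩ Imani ∩ Farrukh: ∅.
There is no time when everyone is free.
There is no common window, so the total is 0 minutes.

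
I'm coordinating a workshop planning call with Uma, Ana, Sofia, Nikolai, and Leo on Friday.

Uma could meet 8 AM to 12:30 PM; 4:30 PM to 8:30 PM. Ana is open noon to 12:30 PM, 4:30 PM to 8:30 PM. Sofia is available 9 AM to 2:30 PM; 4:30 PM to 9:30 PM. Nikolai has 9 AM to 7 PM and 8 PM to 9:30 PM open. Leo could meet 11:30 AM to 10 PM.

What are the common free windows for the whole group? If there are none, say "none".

Uma ∩ Ana: 12:00-12:30, 16:30-20:30.
Uma ∩ Ana ∩ Sofia: 12:00-12:30, 16:30-20:30.
Uma ∩ Ana ∩ Sofia ∩ Nikolai: 12:00-12:30, 16:30-19:00, 20:00-20:30.
Uma ∩ Ana ∩ Sofia ∩ Nikolai ∩ Leo: 12:00-12:30, 16:30-19:00, 20:00-20:30.

12:00-12:30, 16:30-19:00, 20:00-20:30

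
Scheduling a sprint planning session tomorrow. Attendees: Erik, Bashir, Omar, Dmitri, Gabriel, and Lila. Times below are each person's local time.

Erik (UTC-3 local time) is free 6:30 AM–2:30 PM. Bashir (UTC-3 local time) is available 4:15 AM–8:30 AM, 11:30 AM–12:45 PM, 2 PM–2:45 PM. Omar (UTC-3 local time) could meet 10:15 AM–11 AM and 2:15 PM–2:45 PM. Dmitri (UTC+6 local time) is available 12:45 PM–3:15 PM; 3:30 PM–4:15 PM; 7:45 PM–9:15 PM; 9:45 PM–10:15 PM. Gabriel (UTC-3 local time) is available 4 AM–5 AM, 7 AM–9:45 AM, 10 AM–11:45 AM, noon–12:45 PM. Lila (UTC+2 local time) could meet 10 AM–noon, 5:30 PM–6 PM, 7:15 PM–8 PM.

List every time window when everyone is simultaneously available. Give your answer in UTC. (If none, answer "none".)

Erik in UTC: 09:30-17:30 (add 3h to convert from UTC-3).
Bashir in UTC: 07:15-11:30, 14:30-15:45, 17:00-17:45 (add 3h to convert from UTC-3).
Omar in UTC: 13:15-14:00, 17:15-17:45 (add 3h to convert from UTC-3).
Dmitri in UTC: 06:45-09:15, 09:30-10:15, 13:45-15:15, 15:45-16:15 (subtract 6h to convert from UTC+6).
Gabriel in UTC: 07:00-08:00, 10:00-12:45, 13:00-14:45, 15:00-15:45 (add 3h to convert from UTC-3).
Lila in UTC: 08:00-10:00, 15:30-16:00, 17:15-18:00 (subtract 2h to convert from UTC+2).
Erik ∩ Bashir: 09:30-11:30, 14:30-15:45, 17:00-17:30.
Erik ∩ Bashir ∩ Omar: 17:15-17:30.
Erik ∩ Bashir ∩ Omar ∩ Dmitri: ∅.
Erik ∩ Bashir ∩ Omar ∩ Dmitri ∩ Gabriel: ∅.
Erik ∩ Bashir ∩ Omar ∩ Dmitri ∩ Gabriel ∩ Lila: ∅.
There is no time when everyone is free.

none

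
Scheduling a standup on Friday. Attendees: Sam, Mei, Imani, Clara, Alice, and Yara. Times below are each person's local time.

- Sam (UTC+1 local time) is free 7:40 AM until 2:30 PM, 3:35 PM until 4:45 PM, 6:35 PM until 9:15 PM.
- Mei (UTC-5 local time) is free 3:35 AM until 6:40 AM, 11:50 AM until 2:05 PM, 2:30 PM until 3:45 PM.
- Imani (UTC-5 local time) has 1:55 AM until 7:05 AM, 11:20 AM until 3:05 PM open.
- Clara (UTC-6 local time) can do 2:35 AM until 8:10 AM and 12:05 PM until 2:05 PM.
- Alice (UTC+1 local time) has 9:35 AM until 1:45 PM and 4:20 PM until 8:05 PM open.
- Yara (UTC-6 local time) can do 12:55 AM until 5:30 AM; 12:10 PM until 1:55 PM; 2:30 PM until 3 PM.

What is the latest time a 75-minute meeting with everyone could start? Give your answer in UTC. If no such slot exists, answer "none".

10:15

Sam in UTC: 06:40-13:30, 14:35-15:45, 17:35-20:15 (subtract 1h to convert from UTC+1).
Mei in UTC: 08:35-11:40, 16:50-19:05, 19:30-20:45 (add 5h to convert from UTC-5).
Imani in UTC: 06:55-12:05, 16:20-20:05 (add 5h to convert from UTC-5).
Clara in UTC: 08:35-14:10, 18:05-20:05 (add 6h to convert from UTC-6).
Alice in UTC: 08:35-12:45, 15:20-19:05 (subtract 1h to convert from UTC+1).
Yara in UTC: 06:55-11:30, 18:10-19:55, 20:30-21:00 (add 6h to convert from UTC-6).
Sam ∩ Mei: 08:35-11:40, 17:35-19:05, 19:30-20:15.
Sam ∩ Mei ∩ Imani: 08:35-11:40, 17:35-19:05, 19:30-20:05.
Sam ∩ Mei ∩ Imani ∩ Clara: 08:35-11:40, 18:05-19:05, 19:30-20:05.
Sam ∩ Mei ∩ Imani ∩ Clara ∩ Alice: 08:35-11:40, 18:05-19:05.
Sam ∩ Mei ∩ Imani ∩ Clara ∩ Alice ∩ Yara: 08:35-11:30, 18:10-19:05.
The last common window of at least 75 minutes is 08:35-11:30; a 75-minute meeting can start as late as 10:15 and still end by 11:30.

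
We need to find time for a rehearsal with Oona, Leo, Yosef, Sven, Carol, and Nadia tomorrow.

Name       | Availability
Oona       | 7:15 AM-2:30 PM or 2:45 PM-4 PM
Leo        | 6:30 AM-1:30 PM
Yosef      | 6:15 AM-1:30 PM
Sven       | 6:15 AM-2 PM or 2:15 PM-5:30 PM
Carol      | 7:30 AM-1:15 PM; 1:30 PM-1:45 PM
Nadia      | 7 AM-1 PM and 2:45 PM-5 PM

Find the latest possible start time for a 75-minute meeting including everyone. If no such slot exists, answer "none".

Oona ∩ Leo: 07:15-13:30.
Oona ∩ Leo ∩ Yosef: 07:15-13:30.
Oona ∩ Leo ∩ Yosef ∩ Sven: 07:15-13:30.
Oona ∩ Leo ∩ Yosef ∩ Sven ∩ Carol: 07:30-13:15.
Oona ∩ Leo ∩ Yosef ∩ Sven ∩ Carol ∩ Nadia: 07:30-13:00.
Those are the intersection windows.
The last common window of at least 75 minutes is 07:30-13:00; a 75-minute meeting can start as late as 11:45 and still end by 13:00.

11:45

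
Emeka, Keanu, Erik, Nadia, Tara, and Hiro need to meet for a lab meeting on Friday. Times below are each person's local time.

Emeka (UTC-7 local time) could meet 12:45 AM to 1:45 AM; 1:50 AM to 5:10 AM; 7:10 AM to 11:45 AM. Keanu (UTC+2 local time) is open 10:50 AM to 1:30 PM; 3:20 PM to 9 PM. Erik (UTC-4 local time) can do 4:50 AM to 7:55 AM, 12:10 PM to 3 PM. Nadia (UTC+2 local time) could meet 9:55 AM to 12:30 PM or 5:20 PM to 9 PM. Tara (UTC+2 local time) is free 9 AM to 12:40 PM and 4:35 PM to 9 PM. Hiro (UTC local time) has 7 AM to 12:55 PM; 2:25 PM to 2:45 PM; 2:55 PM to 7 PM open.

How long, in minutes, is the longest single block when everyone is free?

155

Emeka in UTC: 07:45-08:45, 08:50-12:10, 14:10-18:45 (add 7h to convert from UTC-7).
Keanu in UTC: 08:50-11:30, 13:20-19:00 (subtract 2h to convert from UTC+2).
Erik in UTC: 08:50-11:55, 16:10-19:00 (add 4h to convert from UTC-4).
Nadia in UTC: 07:55-10:30, 15:20-19:00 (subtract 2h to convert from UTC+2).
Tara in UTC: 07:00-10:40, 14:35-19:00 (subtract 2h to convert from UTC+2).
Hiro in UTC: 07:00-12:55, 14:25-14:45, 14:55-19:00.
Emeka ∩ Keanu: 08:50-11:30, 14:10-18:45.
Emeka ∩ Keanu ∩ Erik: 08:50-11:30, 16:10-18:45.
Emeka ∩ Keanu ∩ Erik ∩ Nadia: 08:50-10:30, 16:10-18:45.
Emeka ∩ Keanu ∩ Erik ∩ Nadia ∩ Tara: 08:50-10:30, 16:10-18:45.
Emeka ∩ Keanu ∩ Erik ∩ Nadia ∩ Tara ∩ Hiro: 08:50-10:30, 16:10-18:45.
The longest is 16:10-18:45 at 155 minutes.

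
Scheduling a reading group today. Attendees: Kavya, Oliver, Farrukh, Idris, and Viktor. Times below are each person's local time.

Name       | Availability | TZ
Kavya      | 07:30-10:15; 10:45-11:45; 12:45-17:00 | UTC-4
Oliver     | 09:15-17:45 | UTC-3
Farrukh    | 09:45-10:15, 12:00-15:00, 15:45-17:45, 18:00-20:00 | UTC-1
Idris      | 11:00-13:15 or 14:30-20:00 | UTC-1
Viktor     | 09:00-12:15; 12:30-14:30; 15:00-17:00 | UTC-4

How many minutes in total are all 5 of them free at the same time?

Kavya in UTC: 11:30-14:15, 14:45-15:45, 16:45-21:00 (add 4h to convert from UTC-4).
Oliver in UTC: 12:15-20:45 (add 3h to convert from UTC-3).
Farrukh in UTC: 10:45-11:15, 13:00-16:00, 16:45-18:45, 19:00-21:00 (add 1h to convert from UTC-1).
Idris in UTC: 12:00-14:15, 15:30-21:00 (add 1h to convert from UTC-1).
Viktor in UTC: 13:00-16:15, 16:30-18:30, 19:00-21:00 (add 4h to convert from UTC-4).
Kavya ∩ Oliver: 12:15-14:15, 14:45-15:45, 16:45-20:45.
Kavya ∩ Oliver ∩ Farrukh: 13:00-14:15, 14:45-15:45, 16:45-18:45, 19:00-20:45.
Kavya ∩ Oliver ∩ Farrukh ∩ Idris: 13:00-14:15, 15:30-15:45, 16:45-18:45, 19:00-20:45.
Kavya ∩ Oliver ∩ Farrukh ∩ Idris ∩ Viktor: 13:00-14:15, 15:30-15:45, 16:45-18:30, 19:00-20:45.
Summing the common windows: 75 + 15 + 105 + 105 = 300 minutes.

300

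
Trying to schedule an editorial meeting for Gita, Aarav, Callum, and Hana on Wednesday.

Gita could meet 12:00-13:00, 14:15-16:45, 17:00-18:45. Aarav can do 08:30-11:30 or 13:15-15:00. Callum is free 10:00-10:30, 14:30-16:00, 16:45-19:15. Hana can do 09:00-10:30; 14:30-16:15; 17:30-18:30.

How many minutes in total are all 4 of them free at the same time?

Gita ∩ Aarav: 14:15-15:00.
Gita ∩ Aarav ∩ Callum: 14:30-15:00.
Gita ∩ Aarav ∩ Callum ∩ Hana: 14:30-15:00.
So the common availability across everyone is 14:30-15:00.
That's a single block of 30 minutes.

30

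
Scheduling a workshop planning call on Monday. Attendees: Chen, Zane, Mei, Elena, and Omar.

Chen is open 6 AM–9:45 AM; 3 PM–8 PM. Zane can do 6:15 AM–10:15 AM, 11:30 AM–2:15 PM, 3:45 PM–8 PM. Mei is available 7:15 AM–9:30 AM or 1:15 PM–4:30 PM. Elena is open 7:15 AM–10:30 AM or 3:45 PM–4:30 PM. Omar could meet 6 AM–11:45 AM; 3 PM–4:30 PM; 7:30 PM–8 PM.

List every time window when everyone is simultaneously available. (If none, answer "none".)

Chen ∩ Zane: 06:15-09:45, 15:45-20:00.
Chen ∩ Zane ∩ Mei: 07:15-09:30, 15:45-16:30.
Chen ∩ Zane ∩ Mei ∩ Elena: 07:15-09:30, 15:45-16:30.
Chen ∩ Zane ∩ Mei ∩ Elena ∩ Omar: 07:15-09:30, 15:45-16:30.
So the common availability across everyone is 07:15-09:30, 15:45-16:30.

07:15-09:30, 15:45-16:30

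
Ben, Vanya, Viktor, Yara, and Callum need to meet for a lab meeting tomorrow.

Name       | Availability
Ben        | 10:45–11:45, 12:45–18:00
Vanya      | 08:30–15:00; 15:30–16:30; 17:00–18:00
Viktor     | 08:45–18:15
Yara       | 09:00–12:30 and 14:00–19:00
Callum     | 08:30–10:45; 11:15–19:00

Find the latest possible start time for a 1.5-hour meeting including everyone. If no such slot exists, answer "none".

Ben ∩ Vanya: 10:45-11:45, 12:45-15:00, 15:30-16:30, 17:00-18:00.
Ben ∩ Vanya ∩ Viktor: 10:45-11:45, 12:45-15:00, 15:30-16:30, 17:00-18:00.
Ben ∩ Vanya ∩ Viktor ∩ Yara: 10:45-11:45, 14:00-15:00, 15:30-16:30, 17:00-18:00.
Ben ∩ Vanya ∩ Viktor ∩ Yara ∩ Callum: 11:15-11:45, 14:00-15:00, 15:30-16:30, 17:00-18:00.
Those are the intersection windows.
No common window is at least 90 minutes long.

none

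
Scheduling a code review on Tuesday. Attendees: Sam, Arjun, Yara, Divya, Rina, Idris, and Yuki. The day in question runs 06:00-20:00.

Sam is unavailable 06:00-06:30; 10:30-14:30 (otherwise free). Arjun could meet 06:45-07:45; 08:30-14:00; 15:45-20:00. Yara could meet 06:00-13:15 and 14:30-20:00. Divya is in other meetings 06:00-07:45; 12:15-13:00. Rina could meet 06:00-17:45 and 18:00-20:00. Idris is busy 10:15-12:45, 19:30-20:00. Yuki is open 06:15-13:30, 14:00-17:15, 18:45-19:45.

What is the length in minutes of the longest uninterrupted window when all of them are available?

Sam free: 06:30-10:30, 14:30-20:00 (invert busy blocks within the working day).
Arjun free: 06:45-07:45, 08:30-14:00, 15:45-20:00.
Yara free: 06:00-13:15, 14:30-20:00.
Divya free: 07:45-12:15, 13:00-20:00 (invert busy blocks within the working day).
Rina free: 06:00-17:45, 18:00-20:00.
Idris free: 06:00-10:15, 12:45-19:30 (invert busy blocks within the working day).
Yuki free: 06:15-13:30, 14:00-17:15, 18:45-19:45.
Sam ∩ Arjun: 06:45-07:45, 08:30-10:30, 15:45-20:00.
Sam ∩ Arjun ∩ Yara: 06:45-07:45, 08:30-10:30, 15:45-20:00.
Sam ∩ Arjun ∩ Yara ∩ Divya: 08:30-10:30, 15:45-20:00.
Sam ∩ Arjun ∩ Yara ∩ Divya ∩ Rina: 08:30-10:30, 15:45-17:45, 18:00-20:00.
Sam ∩ Arjun ∩ Yara ∩ Divya ∩ Rina ∩ Idris: 08:30-10:15, 15:45-17:45, 18:00-19:30.
Sam ∩ Arjun ∩ Yara ∩ Divya ∩ Rina ∩ Idris ∩ Yuki: 08:30-10:15, 15:45-17:15, 18:45-19:30.
So the common availability across everyone is 08:30-10:15, 15:45-17:15, 18:45-19:30.
The longest is 08:30-10:15 at 105 minutes.

105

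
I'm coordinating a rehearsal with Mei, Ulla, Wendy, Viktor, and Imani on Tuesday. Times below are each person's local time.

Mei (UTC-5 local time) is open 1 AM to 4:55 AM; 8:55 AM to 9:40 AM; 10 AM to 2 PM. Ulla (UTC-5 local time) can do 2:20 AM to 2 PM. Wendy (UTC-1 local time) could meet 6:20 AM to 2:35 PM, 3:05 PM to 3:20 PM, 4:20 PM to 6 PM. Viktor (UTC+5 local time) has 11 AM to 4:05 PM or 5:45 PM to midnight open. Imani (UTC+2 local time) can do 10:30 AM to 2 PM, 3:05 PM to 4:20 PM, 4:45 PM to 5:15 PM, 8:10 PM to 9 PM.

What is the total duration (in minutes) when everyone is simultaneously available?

Mei in UTC: 06:00-09:55, 13:55-14:40, 15:00-19:00 (add 5h to convert from UTC-5).
Ulla in UTC: 07:20-19:00 (add 5h to convert from UTC-5).
Wendy in UTC: 07:20-15:35, 16:05-16:20, 17:20-19:00 (add 1h to convert from UTC-1).
Viktor in UTC: 06:00-11:05, 12:45-19:00 (subtract 5h to convert from UTC+5).
Imani in UTC: 08:30-12:00, 13:05-14:20, 14:45-15:15, 18:10-19:00 (subtract 2h to convert from UTC+2).
Mei ∩ Ulla: 07:20-09:55, 13:55-14:40, 15:00-19:00.
Mei ∩ Ulla ∩ Wendy: 07:20-09:55, 13:55-14:40, 15:00-15:35, 16:05-16:20, 17:20-19:00.
Mei ∩ Ulla ∩ Wendy ∩ Viktor: 07:20-09:55, 13:55-14:40, 15:00-15:35, 16:05-16:20, 17:20-19:00.
Mei ∩ Ulla ∩ Wendy ∩ Viktor ∩ Imani: 08:30-09:55, 13:55-14:20, 15:00-15:15, 18:10-19:00.
So the common availability across everyone is 08:30-09:55, 13:55-14:20, 15:00-15:15, 18:10-19:00.
Summing the common windows: 85 + 25 + 15 + 50 = 175 minutes.

175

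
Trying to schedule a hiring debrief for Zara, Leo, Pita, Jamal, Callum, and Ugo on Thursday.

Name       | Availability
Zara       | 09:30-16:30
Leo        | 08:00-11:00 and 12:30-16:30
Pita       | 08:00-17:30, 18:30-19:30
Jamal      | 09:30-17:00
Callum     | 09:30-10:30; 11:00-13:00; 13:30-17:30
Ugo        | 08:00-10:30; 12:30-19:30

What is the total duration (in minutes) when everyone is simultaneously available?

270

Zara ∩ Leo: 09:30-11:00, 12:30-16:30.
Zara ∩ Leo ∩ Pita: 09:30-11:00, 12:30-16:30.
Zara ∩ Leo ∩ Pita ∩ Jamal: 09:30-11:00, 12:30-16:30.
Zara ∩ Leo ∩ Pita ∩ Jamal ∩ Callum: 09:30-10:30, 12:30-13:00, 13:30-16:30.
Zara ∩ Leo ∩ Pita ∩ Jamal ∩ Callum ∩ Ugo: 09:30-10:30, 12:30-13:00, 13:30-16:30.
Summing the common windows: 60 + 30 + 180 = 270 minutes.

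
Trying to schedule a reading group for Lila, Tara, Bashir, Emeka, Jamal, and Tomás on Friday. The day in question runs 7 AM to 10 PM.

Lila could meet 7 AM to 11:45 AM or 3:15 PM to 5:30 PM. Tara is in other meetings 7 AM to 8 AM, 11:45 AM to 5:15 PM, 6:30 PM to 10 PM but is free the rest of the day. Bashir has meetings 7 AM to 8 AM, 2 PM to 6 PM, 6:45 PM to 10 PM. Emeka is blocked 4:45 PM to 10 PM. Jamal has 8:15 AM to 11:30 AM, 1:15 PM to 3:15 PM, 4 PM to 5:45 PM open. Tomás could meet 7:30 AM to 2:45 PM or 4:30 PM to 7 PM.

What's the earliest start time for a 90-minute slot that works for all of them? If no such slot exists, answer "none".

08:15

Lila free: 07:00-11:45, 15:15-17:30.
Tara free: 08:00-11:45, 17:15-18:30 (invert busy blocks within the working day).
Bashir free: 08:00-14:00, 18:00-18:45 (invert busy blocks within the working day).
Emeka free: 07:00-16:45 (invert busy blocks within the working day).
Jamal free: 08:15-11:30, 13:15-15:15, 16:00-17:45.
Tomás free: 07:30-14:45, 16:30-19:00.
Lila ∩ Tara: 08:00-11:45, 17:15-17:30.
Lila ∩ Tara ∩ Bashir: 08:00-11:45.
Lila ∩ Tara ∩ Bashir ∩ Emeka: 08:00-11:45.
Lila ∩ Tara ∩ Bashir ∩ Emeka ∩ Jamal: 08:15-11:30.
Lila ∩ Tara ∩ Bashir ∩ Emeka ∩ Jamal ∩ Tomás: 08:15-11:30.
The first common window of at least 90 minutes is 08:15-11:30, so the earliest start is 08:15.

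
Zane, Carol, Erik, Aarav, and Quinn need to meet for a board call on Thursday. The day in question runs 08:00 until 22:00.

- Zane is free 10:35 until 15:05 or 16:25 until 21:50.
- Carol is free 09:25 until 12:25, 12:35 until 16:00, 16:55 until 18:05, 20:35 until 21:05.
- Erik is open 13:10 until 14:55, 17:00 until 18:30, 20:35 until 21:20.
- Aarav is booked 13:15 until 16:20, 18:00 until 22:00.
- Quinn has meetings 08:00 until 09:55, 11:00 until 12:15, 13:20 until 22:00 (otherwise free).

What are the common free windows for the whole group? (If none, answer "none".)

13:10-13:15

Zane free: 10:35-15:05, 16:25-21:50.
Carol free: 09:25-12:25, 12:35-16:00, 16:55-18:05, 20:35-21:05.
Erik free: 13:10-14:55, 17:00-18:30, 20:35-21:20.
Aarav free: 08:00-13:15, 16:20-18:00 (invert busy blocks within the working day).
Quinn free: 09:55-11:00, 12:15-13:20 (invert busy blocks within the working day).
Zane ∩ Carol: 10:35-12:25, 12:35-15:05, 16:55-18:05, 20:35-21:05.
Zane ∩ Carol ∩ Erik: 13:10-14:55, 17:00-18:05, 20:35-21:05.
Zane ∩ Carol ∩ Erik ∩ Aarav: 13:10-13:15, 17:00-18:00.
Zane ∩ Carol ∩ Erik ∩ Aarav ∩ Quinn: 13:10-13:15.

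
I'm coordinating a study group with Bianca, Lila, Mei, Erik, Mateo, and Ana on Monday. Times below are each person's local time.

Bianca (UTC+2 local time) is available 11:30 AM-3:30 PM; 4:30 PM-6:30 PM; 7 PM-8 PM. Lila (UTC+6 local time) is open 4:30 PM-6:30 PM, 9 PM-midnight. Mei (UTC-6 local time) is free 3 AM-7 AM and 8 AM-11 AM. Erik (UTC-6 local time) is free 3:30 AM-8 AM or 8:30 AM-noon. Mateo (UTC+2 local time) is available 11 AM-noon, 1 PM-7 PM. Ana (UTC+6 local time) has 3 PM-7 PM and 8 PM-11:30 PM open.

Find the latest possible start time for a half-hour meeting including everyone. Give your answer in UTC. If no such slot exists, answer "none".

16:00

Bianca in UTC: 09:30-13:30, 14:30-16:30, 17:00-18:00 (subtract 2h to convert from UTC+2).
Lila in UTC: 10:30-12:30, 15:00-18:00 (subtract 6h to convert from UTC+6).
Mei in UTC: 09:00-13:00, 14:00-17:00 (add 6h to convert from UTC-6).
Erik in UTC: 09:30-14:00, 14:30-18:00 (add 6h to convert from UTC-6).
Mateo in UTC: 09:00-10:00, 11:00-17:00 (subtract 2h to convert from UTC+2).
Ana in UTC: 09:00-13:00, 14:00-17:30 (subtract 6h to convert from UTC+6).
Bianca ∩ Lila: 10:30-12:30, 15:00-16:30, 17:00-18:00.
Bianca ∩ Lila ∩ Mei: 10:30-12:30, 15:00-16:30.
Bianca ∩ Lila ∩ Mei ∩ Erik: 10:30-12:30, 15:00-16:30.
Bianca ∩ Lila ∩ Mei ∩ Erik ∩ Mateo: 11:00-12:30, 15:00-16:30.
Bianca ∩ Lila ∩ Mei ∩ Erik ∩ Mateo ∩ Ana: 11:00-12:30, 15:00-16:30.
Those are the intersection windows.
The last common window of at least 30 minutes is 15:00-16:30; a 30-minute meeting can start as late as 16:00 and still end by 16:30.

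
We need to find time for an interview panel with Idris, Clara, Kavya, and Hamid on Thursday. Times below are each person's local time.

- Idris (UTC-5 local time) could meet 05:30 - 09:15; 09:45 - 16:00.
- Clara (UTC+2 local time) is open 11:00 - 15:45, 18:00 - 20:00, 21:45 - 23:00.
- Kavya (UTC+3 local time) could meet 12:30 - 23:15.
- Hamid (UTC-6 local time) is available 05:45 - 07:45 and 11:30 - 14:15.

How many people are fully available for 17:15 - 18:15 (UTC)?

Idris in UTC: 10:30-14:15, 14:45-21:00 (add 5h to convert from UTC-5).
Clara in UTC: 09:00-13:45, 16:00-18:00, 19:45-21:00 (subtract 2h to convert from UTC+2).
Kavya in UTC: 09:30-20:15 (subtract 3h to convert from UTC+3).
Hamid in UTC: 11:45-13:45, 17:30-20:15 (add 6h to convert from UTC-6).
Idris and Kavya can make the full 17:15-18:15 slot — that's 2.

2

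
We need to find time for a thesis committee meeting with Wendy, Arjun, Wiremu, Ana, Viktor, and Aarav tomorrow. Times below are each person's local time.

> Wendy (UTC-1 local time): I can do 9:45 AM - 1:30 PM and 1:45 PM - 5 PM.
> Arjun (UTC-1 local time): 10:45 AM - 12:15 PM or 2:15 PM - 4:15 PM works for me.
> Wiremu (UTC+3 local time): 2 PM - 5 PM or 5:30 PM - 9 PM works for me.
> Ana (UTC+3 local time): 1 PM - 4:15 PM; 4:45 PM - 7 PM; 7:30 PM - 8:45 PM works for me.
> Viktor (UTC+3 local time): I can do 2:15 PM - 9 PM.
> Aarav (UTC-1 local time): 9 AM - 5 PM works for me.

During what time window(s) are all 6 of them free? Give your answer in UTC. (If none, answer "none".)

11:45-13:15, 15:15-16:00, 16:30-17:15

Wendy in UTC: 10:45-14:30, 14:45-18:00 (add 1h to convert from UTC-1).
Arjun in UTC: 11:45-13:15, 15:15-17:15 (add 1h to convert from UTC-1).
Wiremu in UTC: 11:00-14:00, 14:30-18:00 (subtract 3h to convert from UTC+3).
Ana in UTC: 10:00-13:15, 13:45-16:00, 16:30-17:45 (subtract 3h to convert from UTC+3).
Viktor in UTC: 11:15-18:00 (subtract 3h to convert from UTC+3).
Aarav in UTC: 10:00-18:00 (add 1h to convert from UTC-1).
Wendy ∩ Arjun: 11:45-13:15, 15:15-17:15.
Wendy ∩ Arjun ∩ Wiremu: 11:45-13:15, 15:15-17:15.
Wendy ∩ Arjun ∩ Wiremu ∩ Ana: 11:45-13:15, 15:15-16:00, 16:30-17:15.
Wendy ∩ Arjun ∩ Wiremu ∩ Ana ∩ Viktor: 11:45-13:15, 15:15-16:00, 16:30-17:15.
Wendy ∩ Arjun ∩ Wiremu ∩ Ana ∩ Viktor ∩ Aarav: 11:45-13:15, 15:15-16:00, 16:30-17:15.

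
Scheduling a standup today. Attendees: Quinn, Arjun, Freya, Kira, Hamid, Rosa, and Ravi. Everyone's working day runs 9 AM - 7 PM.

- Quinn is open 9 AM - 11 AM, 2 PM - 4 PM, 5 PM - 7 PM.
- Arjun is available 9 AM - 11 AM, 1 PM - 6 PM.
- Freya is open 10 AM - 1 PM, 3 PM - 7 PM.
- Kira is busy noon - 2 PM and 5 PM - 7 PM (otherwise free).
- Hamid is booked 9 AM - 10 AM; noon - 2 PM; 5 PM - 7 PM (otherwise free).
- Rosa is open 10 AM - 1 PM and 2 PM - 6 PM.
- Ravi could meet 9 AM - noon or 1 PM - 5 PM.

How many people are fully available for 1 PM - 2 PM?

2

Quinn free: 09:00-11:00, 14:00-16:00, 17:00-19:00.
Arjun free: 09:00-11:00, 13:00-18:00.
Freya free: 10:00-13:00, 15:00-19:00.
Kira free: 09:00-12:00, 14:00-17:00 (invert busy blocks within the working day).
Hamid free: 10:00-12:00, 14:00-17:00 (invert busy blocks within the working day).
Rosa free: 10:00-13:00, 14:00-18:00.
Ravi free: 09:00-12:00, 13:00-17:00.
Arjun and Ravi can make the full 13:00-14:00 slot — that's 2.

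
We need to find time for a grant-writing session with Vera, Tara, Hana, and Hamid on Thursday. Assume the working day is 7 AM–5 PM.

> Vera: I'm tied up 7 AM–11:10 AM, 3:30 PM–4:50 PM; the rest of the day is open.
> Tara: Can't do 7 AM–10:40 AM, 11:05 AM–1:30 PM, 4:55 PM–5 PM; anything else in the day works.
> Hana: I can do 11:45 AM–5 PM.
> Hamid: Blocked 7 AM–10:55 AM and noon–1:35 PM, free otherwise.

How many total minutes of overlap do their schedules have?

120

Vera free: 11:10-15:30, 16:50-17:00 (invert busy blocks within the working day).
Tara free: 10:40-11:05, 13:30-16:55 (invert busy blocks within the working day).
Hana free: 11:45-17:00.
Hamid free: 10:55-12:00, 13:35-17:00 (invert busy blocks within the working day).
Vera ∩ Tara: 13:30-15:30, 16:50-16:55.
Vera ∩ Tara ∩ Hana: 13:30-15:30, 16:50-16:55.
Vera ∩ Tara ∩ Hana ∩ Hamid: 13:35-15:30, 16:50-16:55.
So the common availability across everyone is 13:35-15:30, 16:50-16:55.
Summing the common windows: 115 + 5 = 120 minutes.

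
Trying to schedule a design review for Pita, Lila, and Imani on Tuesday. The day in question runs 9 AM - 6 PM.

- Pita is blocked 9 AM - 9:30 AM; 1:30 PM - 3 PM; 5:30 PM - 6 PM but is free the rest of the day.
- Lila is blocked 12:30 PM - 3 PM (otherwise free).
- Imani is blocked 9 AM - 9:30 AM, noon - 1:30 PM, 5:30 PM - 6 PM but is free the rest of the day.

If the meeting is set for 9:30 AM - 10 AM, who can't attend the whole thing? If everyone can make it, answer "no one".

no one

Pita free: 09:30-13:30, 15:00-17:30 (invert busy blocks within the working day).
Lila free: 09:00-12:30, 15:00-18:00 (invert busy blocks within the working day).
Imani free: 09:30-12:00, 13:30-17:30 (invert busy blocks within the working day).
Pita: free for 09:30-10:00. Lila: free for 09:30-10:00. Imani: free for 09:30-10:00.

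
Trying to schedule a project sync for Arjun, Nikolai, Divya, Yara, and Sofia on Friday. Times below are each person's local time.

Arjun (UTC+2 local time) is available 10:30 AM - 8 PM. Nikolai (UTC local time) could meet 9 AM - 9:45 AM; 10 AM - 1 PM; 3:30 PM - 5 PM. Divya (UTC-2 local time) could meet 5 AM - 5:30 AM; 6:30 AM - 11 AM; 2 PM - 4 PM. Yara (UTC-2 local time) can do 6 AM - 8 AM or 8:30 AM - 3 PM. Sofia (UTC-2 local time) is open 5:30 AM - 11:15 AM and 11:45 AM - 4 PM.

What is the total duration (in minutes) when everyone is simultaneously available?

Arjun in UTC: 08:30-18:00 (subtract 2h to convert from UTC+2).
Nikolai in UTC: 09:00-09:45, 10:00-13:00, 15:30-17:00.
Divya in UTC: 07:00-07:30, 08:30-13:00, 16:00-18:00 (add 2h to convert from UTC-2).
Yara in UTC: 08:00-10:00, 10:30-17:00 (add 2h to convert from UTC-2).
Sofia in UTC: 07:30-13:15, 13:45-18:00 (add 2h to convert from UTC-2).
Arjun ∩ Nikolai: 09:00-09:45, 10:00-13:00, 15:30-17:00.
Arjun ∩ Nikolai ∩ Divya: 09:00-09:45, 10:00-13:00, 16:00-17:00.
Arjun ∩ Nikolai ∩ Divya ∩ Yara: 09:00-09:45, 10:30-13:00, 16:00-17:00.
Arjun ∩ Nikolai ∩ Divya ∩ Yara ∩ Sofia: 09:00-09:45, 10:30-13:00, 16:00-17:00.
Summing the common windows: 45 + 150 + 60 = 255 minutes.

255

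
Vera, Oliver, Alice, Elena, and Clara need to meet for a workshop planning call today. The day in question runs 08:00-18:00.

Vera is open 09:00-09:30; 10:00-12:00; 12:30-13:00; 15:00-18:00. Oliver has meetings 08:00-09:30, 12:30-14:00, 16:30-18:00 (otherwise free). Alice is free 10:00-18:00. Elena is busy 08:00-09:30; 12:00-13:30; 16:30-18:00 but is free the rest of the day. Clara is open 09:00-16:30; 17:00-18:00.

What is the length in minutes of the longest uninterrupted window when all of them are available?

Vera free: 09:00-09:30, 10:00-12:00, 12:30-13:00, 15:00-18:00.
Oliver free: 09:30-12:30, 14:00-16:30 (invert busy blocks within the working day).
Alice free: 10:00-18:00.
Elena free: 09:30-12:00, 13:30-16:30 (invert busy blocks within the working day).
Clara free: 09:00-16:30, 17:00-18:00.
Vera ∩ Oliver: 10:00-12:00, 15:00-16:30.
Vera ∩ Oliver ∩ Alice: 10:00-12:00, 15:00-16:30.
Vera ∩ Oliver ∩ Alice ∩ Elena: 10:00-12:00, 15:00-16:30.
Vera ∩ Oliver ∩ Alice ∩ Elena ∩ Clara: 10:00-12:00, 15:00-16:30.
The longest is 10:00-12:00 at 120 minutes.

120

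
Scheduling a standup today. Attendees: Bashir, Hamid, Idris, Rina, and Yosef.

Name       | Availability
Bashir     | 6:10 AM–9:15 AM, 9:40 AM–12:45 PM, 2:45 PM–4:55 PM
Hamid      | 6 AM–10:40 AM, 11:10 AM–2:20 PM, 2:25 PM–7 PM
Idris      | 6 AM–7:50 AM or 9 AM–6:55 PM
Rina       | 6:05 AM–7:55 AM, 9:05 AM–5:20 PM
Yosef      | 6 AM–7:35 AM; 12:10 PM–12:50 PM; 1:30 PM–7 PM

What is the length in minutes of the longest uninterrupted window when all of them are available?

Bashir ∩ Hamid: 06:10-09:15, 09:40-10:40, 11:10-12:45, 14:45-16:55.
Bashir ∩ Hamid ∩ Idris: 06:10-07:50, 09:00-09:15, 09:40-10:40, 11:10-12:45, 14:45-16:55.
Bashir ∩ Hamid ∩ Idris ∩ Rina: 06:10-07:50, 09:05-09:15, 09:40-10:40, 11:10-12:45, 14:45-16:55.
Bashir ∩ Hamid ∩ Idris ∩ Rina ∩ Yosef: 06:10-07:35, 12:10-12:45, 14:45-16:55.
So the common availability across everyone is 06:10-07:35, 12:10-12:45, 14:45-16:55.
The longest is 14:45-16:55 at 130 minutes.

130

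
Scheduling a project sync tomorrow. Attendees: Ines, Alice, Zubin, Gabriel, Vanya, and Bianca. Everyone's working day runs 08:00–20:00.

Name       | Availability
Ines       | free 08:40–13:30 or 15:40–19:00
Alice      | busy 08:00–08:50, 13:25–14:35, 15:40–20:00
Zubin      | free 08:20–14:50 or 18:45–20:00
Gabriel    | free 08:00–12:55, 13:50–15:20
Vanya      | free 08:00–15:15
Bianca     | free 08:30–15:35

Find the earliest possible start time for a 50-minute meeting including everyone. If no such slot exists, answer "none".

08:50

Ines free: 08:40-13:30, 15:40-19:00.
Alice free: 08:50-13:25, 14:35-15:40 (invert busy blocks within the working day).
Zubin free: 08:20-14:50, 18:45-20:00.
Gabriel free: 08:00-12:55, 13:50-15:20.
Vanya free: 08:00-15:15.
Bianca free: 08:30-15:35.
Ines ∩ Alice: 08:50-13:25.
Ines ∩ Alice ∩ Zubin: 08:50-13:25.
Ines ∩ Alice ∩ Zubin ∩ Gabriel: 08:50-12:55.
Ines ∩ Alice ∩ Zubin ∩ Gabriel ∩ Vanya: 08:50-12:55.
Ines ∩ Alice ∩ Zubin ∩ Gabriel ∩ Vanya ∩ Bianca: 08:50-12:55.
The first common window of at least 50 minutes is 08:50-12:55, so the earliest start is 08:50.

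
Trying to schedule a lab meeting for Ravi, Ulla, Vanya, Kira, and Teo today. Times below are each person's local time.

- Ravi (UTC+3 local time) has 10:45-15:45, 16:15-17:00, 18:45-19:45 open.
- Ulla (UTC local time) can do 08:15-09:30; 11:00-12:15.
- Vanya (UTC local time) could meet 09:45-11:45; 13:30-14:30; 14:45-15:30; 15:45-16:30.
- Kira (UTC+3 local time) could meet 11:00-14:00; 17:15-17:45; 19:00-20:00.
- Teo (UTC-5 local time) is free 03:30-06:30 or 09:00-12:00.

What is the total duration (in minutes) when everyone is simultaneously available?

Ravi in UTC: 07:45-12:45, 13:15-14:00, 15:45-16:45 (subtract 3h to convert from UTC+3).
Ulla in UTC: 08:15-09:30, 11:00-12:15.
Vanya in UTC: 09:45-11:45, 13:30-14:30, 14:45-15:30, 15:45-16:30.
Kira in UTC: 08:00-11:00, 14:15-14:45, 16:00-17:00 (subtract 3h to convert from UTC+3).
Teo in UTC: 08:30-11:30, 14:00-17:00 (add 5h to convert from UTC-5).
Ravi ∩ Ulla: 08:15-09:30, 11:00-12:15.
Ravi ∩ Ulla ∩ Vanya: 11:00-11:45.
Ravi ∩ Ulla ∩ Vanya ∩ Kira: ∅.
Ravi ∩ Ulla ∩ Vanya ∩ Kira ∩ Teo: ∅.
There is no time when everyone is free.
There is no common window, so the total is 0 minutes.

0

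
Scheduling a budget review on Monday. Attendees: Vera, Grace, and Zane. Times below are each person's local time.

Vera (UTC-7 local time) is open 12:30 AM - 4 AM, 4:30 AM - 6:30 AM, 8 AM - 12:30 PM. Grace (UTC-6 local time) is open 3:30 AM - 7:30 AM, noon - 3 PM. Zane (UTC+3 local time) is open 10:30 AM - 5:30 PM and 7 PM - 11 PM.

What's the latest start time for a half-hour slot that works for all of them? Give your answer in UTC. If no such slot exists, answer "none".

Vera in UTC: 07:30-11:00, 11:30-13:30, 15:00-19:30 (add 7h to convert from UTC-7).
Grace in UTC: 09:30-13:30, 18:00-21:00 (add 6h to convert from UTC-6).
Zane in UTC: 07:30-14:30, 16:00-20:00 (subtract 3h to convert from UTC+3).
Vera ∩ Grace: 09:30-11:00, 11:30-13:30, 18:00-19:30.
Vera ∩ Grace ∩ Zane: 09:30-11:00, 11:30-13:30, 18:00-19:30.
So the common availability across everyone is 09:30-11:00, 11:30-13:30, 18:00-19:30.
The last common window of at least 30 minutes is 18:00-19:30; a 30-minute meeting can start as late as 19:00 and still end by 19:30.

19:00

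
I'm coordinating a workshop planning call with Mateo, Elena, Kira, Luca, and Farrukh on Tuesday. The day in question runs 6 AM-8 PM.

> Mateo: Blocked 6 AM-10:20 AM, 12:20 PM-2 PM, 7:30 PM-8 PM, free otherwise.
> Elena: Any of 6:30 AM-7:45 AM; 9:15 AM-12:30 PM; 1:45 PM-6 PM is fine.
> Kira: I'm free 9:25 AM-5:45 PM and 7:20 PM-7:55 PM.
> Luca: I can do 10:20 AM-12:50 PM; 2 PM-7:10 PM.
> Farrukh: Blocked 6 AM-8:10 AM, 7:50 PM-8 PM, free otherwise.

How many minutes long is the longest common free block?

Mateo free: 10:20-12:20, 14:00-19:30 (invert busy blocks within the working day).
Elena free: 06:30-07:45, 09:15-12:30, 13:45-18:00.
Kira free: 09:25-17:45, 19:20-19:55.
Luca free: 10:20-12:50, 14:00-19:10.
Farrukh free: 08:10-19:50 (invert busy blocks within the working day).
Mateo ∩ Elena: 10:20-12:20, 14:00-18:00.
Mateo ∩ Elena ∩ Kira: 10:20-12:20, 14:00-17:45.
Mateo ∩ Elena ∩ Kira ∩ Luca: 10:20-12:20, 14:00-17:45.
Mateo ∩ Elena ∩ Kira ∩ Luca ∩ Farrukh: 10:20-12:20, 14:00-17:45.
Those are the intersection windows.
The longest is 14:00-17:45 at 225 minutes.

225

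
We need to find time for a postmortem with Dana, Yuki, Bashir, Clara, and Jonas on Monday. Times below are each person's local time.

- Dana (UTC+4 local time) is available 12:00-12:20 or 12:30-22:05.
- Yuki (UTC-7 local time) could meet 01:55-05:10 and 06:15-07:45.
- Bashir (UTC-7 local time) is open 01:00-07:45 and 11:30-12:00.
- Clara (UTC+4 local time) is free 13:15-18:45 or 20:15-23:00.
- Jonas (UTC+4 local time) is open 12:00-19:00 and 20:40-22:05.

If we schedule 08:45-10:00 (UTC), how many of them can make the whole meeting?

3

Dana in UTC: 08:00-08:20, 08:30-18:05 (subtract 4h to convert from UTC+4).
Yuki in UTC: 08:55-12:10, 13:15-14:45 (add 7h to convert from UTC-7).
Bashir in UTC: 08:00-14:45, 18:30-19:00 (add 7h to convert from UTC-7).
Clara in UTC: 09:15-14:45, 16:15-19:00 (subtract 4h to convert from UTC+4).
Jonas in UTC: 08:00-15:00, 16:40-18:05 (subtract 4h to convert from UTC+4).
Dana, Bashir, and Jonas can make the full 08:45-10:00 slot — that's 3.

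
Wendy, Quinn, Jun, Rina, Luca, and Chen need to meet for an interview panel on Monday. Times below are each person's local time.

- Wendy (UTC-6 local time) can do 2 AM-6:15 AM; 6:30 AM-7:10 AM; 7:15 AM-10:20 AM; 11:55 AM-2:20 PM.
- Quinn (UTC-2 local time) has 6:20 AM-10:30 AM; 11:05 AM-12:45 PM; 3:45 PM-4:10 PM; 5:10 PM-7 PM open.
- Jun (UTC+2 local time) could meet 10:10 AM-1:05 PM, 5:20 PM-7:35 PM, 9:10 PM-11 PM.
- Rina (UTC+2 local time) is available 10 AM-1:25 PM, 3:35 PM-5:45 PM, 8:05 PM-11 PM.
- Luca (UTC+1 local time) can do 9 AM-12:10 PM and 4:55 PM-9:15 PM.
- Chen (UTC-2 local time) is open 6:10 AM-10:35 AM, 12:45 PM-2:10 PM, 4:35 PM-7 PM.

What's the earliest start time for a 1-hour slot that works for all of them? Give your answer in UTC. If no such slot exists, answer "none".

Wendy in UTC: 08:00-12:15, 12:30-13:10, 13:15-16:20, 17:55-20:20 (add 6h to convert from UTC-6).
Quinn in UTC: 08:20-12:30, 13:05-14:45, 17:45-18:10, 19:10-21:00 (add 2h to convert from UTC-2).
Jun in UTC: 08:10-11:05, 15:20-17:35, 19:10-21:00 (subtract 2h to convert from UTC+2).
Rina in UTC: 08:00-11:25, 13:35-15:45, 18:05-21:00 (subtract 2h to convert from UTC+2).
Luca in UTC: 08:00-11:10, 15:55-20:15 (subtract 1h to convert from UTC+1).
Chen in UTC: 08:10-12:35, 14:45-16:10, 18:35-21:00 (add 2h to convert from UTC-2).
Wendy ∩ Quinn: 08:20-12:15, 13:05-13:10, 13:15-14:45, 17:55-18:10, 19:10-20:20.
Wendy ∩ Quinn ∩ Jun: 08:20-11:05, 19:10-20:20.
Wendy ∩ Quinn ∩ Jun ∩ Rina: 08:20-11:05, 19:10-20:20.
Wendy ∩ Quinn ∩ Jun ∩ Rina ∩ Luca: 08:20-11:05, 19:10-20:15.
Wendy ∩ Quinn ∩ Jun ∩ Rina ∩ Luca ∩ Chen: 08:20-11:05, 19:10-20:15.
The first common window of at least 60 minutes is 08:20-11:05, so the earliest start is 08:20.

08:20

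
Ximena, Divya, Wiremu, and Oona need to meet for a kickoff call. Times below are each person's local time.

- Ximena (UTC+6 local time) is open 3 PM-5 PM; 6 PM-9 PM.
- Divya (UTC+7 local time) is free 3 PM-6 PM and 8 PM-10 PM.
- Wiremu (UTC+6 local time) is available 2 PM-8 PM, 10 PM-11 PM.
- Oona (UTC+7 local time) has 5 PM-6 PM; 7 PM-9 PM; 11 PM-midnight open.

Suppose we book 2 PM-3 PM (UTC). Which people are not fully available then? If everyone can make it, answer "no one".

Ximena in UTC: 09:00-11:00, 12:00-15:00 (subtract 6h to convert from UTC+6).
Divya in UTC: 08:00-11:00, 13:00-15:00 (subtract 7h to convert from UTC+7).
Wiremu in UTC: 08:00-14:00, 16:00-17:00 (subtract 6h to convert from UTC+6).
Oona in UTC: 10:00-11:00, 12:00-14:00, 16:00-17:00 (subtract 7h to convert from UTC+7).
Ximena: free for 14:00-15:00. Divya: free for 14:00-15:00. Wiremu: not fully free for 14:00-15:00. Oona: not fully free for 14:00-15:00.

Oona, Wiremu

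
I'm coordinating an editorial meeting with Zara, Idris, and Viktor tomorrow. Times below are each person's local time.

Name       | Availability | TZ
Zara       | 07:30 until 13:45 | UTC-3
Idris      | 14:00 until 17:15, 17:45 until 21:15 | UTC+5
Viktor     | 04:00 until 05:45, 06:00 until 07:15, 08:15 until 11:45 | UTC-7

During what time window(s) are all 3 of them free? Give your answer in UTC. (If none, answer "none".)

Zara in UTC: 10:30-16:45 (add 3h to convert from UTC-3).
Idris in UTC: 09:00-12:15, 12:45-16:15 (subtract 5h to convert from UTC+5).
Viktor in UTC: 11:00-12:45, 13:00-14:15, 15:15-18:45 (add 7h to convert from UTC-7).
Zara ∩ Idris: 10:30-12:15, 12:45-16:15.
Zara ∩ Idris ∩ Viktor: 11:00-12:15, 13:00-14:15, 15:15-16:15.
Those are the intersection windows.

11:00-12:15, 13:00-14:15, 15:15-16:15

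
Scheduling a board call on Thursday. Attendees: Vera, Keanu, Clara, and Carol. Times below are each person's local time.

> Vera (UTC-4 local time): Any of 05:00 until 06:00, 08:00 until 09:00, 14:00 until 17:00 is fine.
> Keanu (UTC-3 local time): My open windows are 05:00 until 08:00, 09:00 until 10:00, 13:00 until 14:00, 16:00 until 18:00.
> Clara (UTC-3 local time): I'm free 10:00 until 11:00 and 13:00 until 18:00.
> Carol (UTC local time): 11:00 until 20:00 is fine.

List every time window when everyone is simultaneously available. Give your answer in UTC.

Vera in UTC: 09:00-10:00, 12:00-13:00, 18:00-21:00 (add 4h to convert from UTC-4).
Keanu in UTC: 08:00-11:00, 12:00-13:00, 16:00-17:00, 19:00-21:00 (add 3h to convert from UTC-3).
Clara in UTC: 13:00-14:00, 16:00-21:00 (add 3h to convert from UTC-3).
Carol in UTC: 11:00-20:00.
Vera ∩ Keanu: 09:00-10:00, 12:00-13:00, 19:00-21:00.
Vera ∩ Keanu ∩ Clara: 19:00-21:00.
Vera ∩ Keanu ∩ Clara ∩ Carol: 19:00-20:00.
Those are the intersection windows.

19:00-20:00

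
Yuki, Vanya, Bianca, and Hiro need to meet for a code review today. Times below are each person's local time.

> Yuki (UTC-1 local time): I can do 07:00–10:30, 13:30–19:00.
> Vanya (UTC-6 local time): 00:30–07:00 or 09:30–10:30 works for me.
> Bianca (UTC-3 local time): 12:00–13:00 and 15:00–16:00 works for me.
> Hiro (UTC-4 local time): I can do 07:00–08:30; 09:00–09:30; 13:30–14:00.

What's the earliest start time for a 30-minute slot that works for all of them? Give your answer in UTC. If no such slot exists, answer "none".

none

Yuki in UTC: 08:00-11:30, 14:30-20:00 (add 1h to convert from UTC-1).
Vanya in UTC: 06:30-13:00, 15:30-16:30 (add 6h to convert from UTC-6).
Bianca in UTC: 15:00-16:00, 18:00-19:00 (add 3h to convert from UTC-3).
Hiro in UTC: 11:00-12:30, 13:00-13:30, 17:30-18:00 (add 4h to convert from UTC-4).
Yuki ∩ Vanya: 08:00-11:30, 15:30-16:30.
Yuki ∩ Vanya ∩ Bianca: 15:30-16:00.
Yuki ∩ Vanya ∩ Bianca ∩ Hiro: ∅.
There is no time when everyone is free.
No common window is at least 30 minutes long.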